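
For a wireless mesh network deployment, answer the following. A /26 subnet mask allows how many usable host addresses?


Given: subnet mask /26
Host bits = 32 - 26 = 6
Total addresses = 2^6 = 64
Usable hosts = 64 - 2 (network + broadcast) = 62

62


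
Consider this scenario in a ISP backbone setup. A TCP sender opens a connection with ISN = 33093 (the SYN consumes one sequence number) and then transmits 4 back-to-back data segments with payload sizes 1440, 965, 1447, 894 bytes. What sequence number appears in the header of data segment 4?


The SYN occupies sequence number ISN = 33093, so the first data byte is ISN + 1 = 33094.
SEQ of data segment i = (ISN + 1) + sum of payload sizes of segments 1..i-1.
Segment 1: SEQ = 33094, payload = 1440 bytes
Segment 2: SEQ = 34534, payload = 965 bytes
Segment 3: SEQ = 35499, payload = 1447 bytes
Segment 4: SEQ = 36946, payload = 894 bytes
SEQ of segment 4 = 33094 + 1440 + 965 + 1447 = 36946

36946


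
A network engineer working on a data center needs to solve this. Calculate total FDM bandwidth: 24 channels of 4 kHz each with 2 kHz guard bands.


Given: 24 channels, 4 kHz each, guard = 2 kHz
Channel bandwidth = 24 * 4 = 96 kHz
Guard bands = 23 gaps * 2 kHz = 46 kHz
Total = 96 + 46 = 142 kHz

142


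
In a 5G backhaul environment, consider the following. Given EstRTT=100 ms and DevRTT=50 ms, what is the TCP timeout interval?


Given: EstRTT = 100 ms, DevRTT = 50 ms
Timeout = EstRTT + 4 * DevRTT
4 * DevRTT = 4 * 50 = 200
Timeout = 100 + 200 = 300 ms

300


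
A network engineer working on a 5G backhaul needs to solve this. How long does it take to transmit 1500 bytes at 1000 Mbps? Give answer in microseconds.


Given: packet = 1500 bytes, bandwidth = 1000 Mbps
Packet in bits = 1500 * 8 = 12000 bits
Bandwidth = 1000 * 10^6 = 1000000000 bps
Time = 12000 / 1000000000 seconds
Time in us = 12000 * 10^6 / 1000000000 = 12

12


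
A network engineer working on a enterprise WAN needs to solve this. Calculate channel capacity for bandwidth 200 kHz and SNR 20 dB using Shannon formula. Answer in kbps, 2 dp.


Given: B = 200 kHz, SNR = 20 dB
SNR linear = 10^(20/10) = 100
1 + SNR = 101
log2(101) = 6.6582114828
C = 200 * 1000 * 6.6582114828 = 1331642.2966 bps
C = 1331.642297 kbps -> 1331.64 kbps (2 dp)

1331.64


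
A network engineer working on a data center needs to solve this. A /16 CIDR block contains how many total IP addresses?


Given: CIDR prefix /16
Host bits = 32 - 16 = 16
Total addresses = 2^16 = 65536

65536


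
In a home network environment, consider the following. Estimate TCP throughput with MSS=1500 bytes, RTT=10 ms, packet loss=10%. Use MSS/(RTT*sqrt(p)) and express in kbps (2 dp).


Given: MSS = 1500 bytes, RTT = 10 ms, loss = 10%
RTT in seconds = 10 / 1000 = 0.01
Loss rate = 10% = 0.1
sqrt(loss) = sqrt(0.1) = 0.316227766017
Throughput (bytes/s) = 1500 / (0.01 * 0.316227766017) = 474341.6490
Throughput (kbps) = 474341.6490 * 8 / 1000 = 3794.733192 -> 3794.73 kbps (2 dp)

3794.73


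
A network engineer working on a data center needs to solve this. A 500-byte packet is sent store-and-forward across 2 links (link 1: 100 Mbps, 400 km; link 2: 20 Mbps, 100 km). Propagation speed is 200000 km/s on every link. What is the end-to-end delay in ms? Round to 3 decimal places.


Packet = 500 bytes = 4000 bits. Store-and-forward: sum (t_trans + t_prop) per link.
Link 1: t_trans = 4000/(100*10^6) s = 0.0400 ms; t_prop = 400/200000 s = 2.0000 ms; subtotal = 2.0400 ms
Link 2: t_trans = 4000/(20*10^6) s = 0.2000 ms; t_prop = 100/200000 s = 0.5000 ms; subtotal = 0.7000 ms
End-to-end = 2.0400 + 0.7000 = 2.7400 ms -> 2.740 ms (3 dp)

2.740


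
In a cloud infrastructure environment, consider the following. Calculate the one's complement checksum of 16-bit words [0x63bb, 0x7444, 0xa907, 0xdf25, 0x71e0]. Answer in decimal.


Given words: [0x63bb, 0x7444, 0xa907, 0xdf25, 0x71e0]
Step 1: Sum all words
Raw sum = 25531 + 29764 + 43271 + 57125 + 29152 = 184843
Step 2: Fold carry: (53771 + 2) = 53773
One's complement = ~53773 & 0xFFFF = 11762

11762


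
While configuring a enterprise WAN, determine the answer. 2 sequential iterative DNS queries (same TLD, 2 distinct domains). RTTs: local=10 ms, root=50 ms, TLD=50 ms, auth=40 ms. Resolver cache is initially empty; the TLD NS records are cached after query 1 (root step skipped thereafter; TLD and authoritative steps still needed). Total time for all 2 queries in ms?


Lookup 1 (cold cache): local + root + TLD + auth = 10 + 50 + 50 + 40 = 150 ms
Lookups 2..2 (TLD NS cached -> skip root; new domain -> still ask TLD and auth): local + TLD + auth = 10 + 50 + 40 = 100 ms each
Remaining 1 lookups: 1 * 100 = 100 ms
Total = 150 + 100 = 250 ms

250


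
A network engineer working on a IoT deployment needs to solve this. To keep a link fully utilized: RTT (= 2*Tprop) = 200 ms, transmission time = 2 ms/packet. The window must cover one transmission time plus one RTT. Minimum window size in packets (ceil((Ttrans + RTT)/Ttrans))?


Given: Ttrans = 2 ms, RTT = 200 ms (= 2 * Tprop, Tprop = 100 ms)
Time until first ACK returns = Ttrans + RTT = 2 + 200 = 202 ms
Need W * Ttrans >= Ttrans + RTT  ->  W >= (Ttrans + RTT) / Ttrans
(Ttrans + RTT) / Ttrans = 202 / 2 = 101
W_min = ceil(101) = 101

101


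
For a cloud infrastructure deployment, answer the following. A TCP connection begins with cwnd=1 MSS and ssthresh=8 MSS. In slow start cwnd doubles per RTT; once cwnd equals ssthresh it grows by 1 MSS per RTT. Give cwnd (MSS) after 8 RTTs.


RTT 0: cwnd = 1 MSS (initial)
RTT 1: cwnd = 2 MSS (slow start, doubled)
RTT 2: cwnd = 4 MSS (slow start, doubled)
RTT 3: cwnd = 8 MSS (slow start, doubled)
RTT 4: cwnd = 9 MSS (congestion avoidance, +1)
RTT 5: cwnd = 10 MSS (congestion avoidance, +1)
RTT 6: cwnd = 11 MSS (congestion avoidance, +1)
RTT 7: cwnd = 12 MSS (congestion avoidance, +1)
RTT 8: cwnd = 13 MSS (congestion avoidance, +1)

13


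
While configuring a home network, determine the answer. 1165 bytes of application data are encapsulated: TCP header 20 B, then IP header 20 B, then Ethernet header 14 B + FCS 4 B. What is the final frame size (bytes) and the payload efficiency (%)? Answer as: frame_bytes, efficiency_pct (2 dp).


TCP segment = 1165 + 20 = 1185 B
IP packet = 1185 + 20 = 1205 B
Ethernet frame = 1205 + 14 + 4 = 1223 B
Efficiency = app / frame = 1165 / 1223 = 0.952576 = 95.2576% -> 95.26% (2 dp)

1223, 95.26


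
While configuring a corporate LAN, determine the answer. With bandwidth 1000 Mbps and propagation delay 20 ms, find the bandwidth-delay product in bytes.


Given: bandwidth = 1000 Mbps, delay = 20 ms
BDP in bits = 1000 * 10^6 * 20 / 1000
BDP in bits = 20000000
BDP in bytes = 20000000 / 8 = 2500000

2500000


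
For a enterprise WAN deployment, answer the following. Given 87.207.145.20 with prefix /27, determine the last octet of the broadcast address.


Given: IP = 87.207.145.20, prefix = /27
Host bits = 32 - 27 = 5
Network last octet = 20 AND mask = 0
Host part size = 2^5 - 1 = 31
Broadcast last octet = 0 OR 31 = 31

31


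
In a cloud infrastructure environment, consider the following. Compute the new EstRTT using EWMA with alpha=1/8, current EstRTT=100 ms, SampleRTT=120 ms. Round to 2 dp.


Given: EstRTT = 100 ms, SampleRTT = 120 ms, alpha = 1/8
New EstRTT = (1 - alpha) * EstRTT + alpha * SampleRTT
(7/8) * 100 = 87.5
(1/8) * 120 = 15
New EstRTT = 87.5 + 15 = 102.5 ms -> 102.50 ms (2 dp)

102.50


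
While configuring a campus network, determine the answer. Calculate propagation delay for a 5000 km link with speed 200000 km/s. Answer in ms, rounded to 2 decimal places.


Given: distance = 5000 km, speed = 200000 km/s
Delay = distance / speed = 5000 / 200000 seconds
Delay in ms = 5000 * 1000 / 200000
Delay = 25.0000 ms
Rounded to 2 dp = 25.00 ms

25.00


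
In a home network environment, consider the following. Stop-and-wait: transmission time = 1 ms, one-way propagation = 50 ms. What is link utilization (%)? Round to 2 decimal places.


Given: Ttrans = 1 ms, Tprop = 50 ms
RTT = 2 * Tprop = 2 * 50 = 100 ms
U = Ttrans / (Ttrans + RTT)
U = 1 / (1 + 100)
U = 1 / 101 = 0.009901
U% = 0.99%

0.99


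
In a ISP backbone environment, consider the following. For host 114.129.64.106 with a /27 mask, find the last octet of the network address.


Given: IP = 114.129.64.106, prefix = /27
Subnet mask = 255.255.255.224
Last octet of IP: 106
Last octet of mask: 224
Network last octet = 106 AND 224 = 96

96


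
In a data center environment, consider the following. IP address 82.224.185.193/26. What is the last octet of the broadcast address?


Given: IP = 82.224.185.193, prefix = /26
Host bits = 32 - 26 = 6
Network last octet = 193 AND mask = 192
Host part size = 2^6 - 1 = 63
Broadcast last octet = 192 OR 63 = 255

255


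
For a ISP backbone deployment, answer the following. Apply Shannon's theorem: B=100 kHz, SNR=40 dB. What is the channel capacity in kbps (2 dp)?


Given: B = 100 kHz, SNR = 40 dB
SNR linear = 10^(40/10) = 10000
1 + SNR = 10001
log2(10001) = 13.2878566418
C = 100 * 1000 * 13.2878566418 = 1328785.6642 bps
C = 1328.785664 kbps -> 1328.79 kbps (2 dp)

1328.79


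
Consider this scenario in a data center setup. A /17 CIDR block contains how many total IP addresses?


Given: CIDR prefix /17
Host bits = 32 - 17 = 15
Total addresses = 2^15 = 32768

32768


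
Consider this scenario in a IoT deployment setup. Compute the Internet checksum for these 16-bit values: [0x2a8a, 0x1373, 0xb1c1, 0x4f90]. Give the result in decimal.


Given words: [0x2a8a, 0x1373, 0xb1c1, 0x4f90]
Step 1: Sum all words
Raw sum = 10890 + 4979 + 45505 + 20368 = 81742
Step 2: Fold carry: (16206 + 1) = 16207
One's complement = ~16207 & 0xFFFF = 49328

49328


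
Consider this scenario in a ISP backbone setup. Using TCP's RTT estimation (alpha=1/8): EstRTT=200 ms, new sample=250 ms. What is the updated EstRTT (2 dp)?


Given: EstRTT = 200 ms, SampleRTT = 250 ms, alpha = 1/8
New EstRTT = (1 - alpha) * EstRTT + alpha * SampleRTT
(7/8) * 200 = 175
(1/8) * 250 = 31.25
New EstRTT = 175 + 31.25 = 206.25 ms -> 206.25 ms (2 dp)

206.25


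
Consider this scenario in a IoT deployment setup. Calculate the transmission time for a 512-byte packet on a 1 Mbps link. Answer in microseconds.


Given: packet = 512 bytes, bandwidth = 1 Mbps
Packet in bits = 512 * 8 = 4096 bits
Bandwidth = 1 * 10^6 = 1000000 bps
Time = 4096 / 1000000 seconds
Time in us = 4096 * 10^6 / 1000000 = 4096

4096


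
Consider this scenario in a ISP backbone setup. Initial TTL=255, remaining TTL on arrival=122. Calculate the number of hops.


Given: initial TTL = 255, received TTL = 122
Hops = initial TTL - received TTL
Hops = 255 - 122 = 133

133


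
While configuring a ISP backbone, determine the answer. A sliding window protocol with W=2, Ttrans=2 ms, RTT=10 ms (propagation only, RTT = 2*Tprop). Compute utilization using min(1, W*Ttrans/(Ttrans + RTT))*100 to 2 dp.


Given: W = 2, Ttrans = 2 ms, RTT = 10 ms (= 2 * Tprop, Tprop = 5 ms)
Cycle time = Ttrans + RTT = 2 + 10 = 12 ms (first packet sent until its ACK returns)
W * Ttrans = 2 * 2 = 4 ms of sending per cycle
W * Ttrans / (Ttrans + RTT) = 4 / 12 = 0.333333
U = min(1, 0.333333) = 0.333333
U% = 33.33%

33.33


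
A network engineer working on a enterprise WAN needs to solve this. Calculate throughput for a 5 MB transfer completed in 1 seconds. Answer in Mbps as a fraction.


Given: file = 5 MB, time = 1 s
File in Mb = 5 * 8 = 40 Mb
Throughput = 40 / 1 Mbps
Throughput = 40 Mbps

40


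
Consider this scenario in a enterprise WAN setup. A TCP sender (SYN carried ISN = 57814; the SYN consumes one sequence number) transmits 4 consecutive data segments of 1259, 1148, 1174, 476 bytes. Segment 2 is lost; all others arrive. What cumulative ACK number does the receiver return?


SYN uses sequence number 57814; first data byte = ISN + 1 = 57815.
Segment 1: SEQ = 57815, len = 1259 B, covers [57815, 59073]
Segment 2: SEQ = 59074, len = 1148 B, covers [59074, 60221] [LOST]
Segment 3: SEQ = 60222, len = 1174 B, covers [60222, 61395]
Segment 4: SEQ = 61396, len = 476 B, covers [61396, 61871]
In-order data received: bytes [57815, 59073] (segments 1..1).
Segment 2 missing -> gap begins at byte 59074; later segments buffered out of order.
Cumulative ACK = next expected in-order byte = 57815 + 1259 = 59074

59074


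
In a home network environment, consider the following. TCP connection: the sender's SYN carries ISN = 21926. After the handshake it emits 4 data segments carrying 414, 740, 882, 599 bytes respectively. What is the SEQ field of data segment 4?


The SYN occupies sequence number ISN = 21926, so the first data byte is ISN + 1 = 21927.
SEQ of data segment i = (ISN + 1) + sum of payload sizes of segments 1..i-1.
Segment 1: SEQ = 21927, payload = 414 bytes
Segment 2: SEQ = 22341, payload = 740 bytes
Segment 3: SEQ = 23081, payload = 882 bytes
Segment 4: SEQ = 23963, payload = 599 bytes
SEQ of segment 4 = 21927 + 414 + 740 + 882 = 23963

23963


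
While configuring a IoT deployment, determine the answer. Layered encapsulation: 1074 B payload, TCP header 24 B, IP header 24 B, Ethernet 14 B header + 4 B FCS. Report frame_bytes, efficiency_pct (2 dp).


TCP segment = 1074 + 24 = 1098 B
IP packet = 1098 + 24 = 1122 B
Ethernet frame = 1122 + 14 + 4 = 1140 B
Efficiency = app / frame = 1074 / 1140 = 0.942105 = 94.2105% -> 94.21% (2 dp)

1140, 94.21


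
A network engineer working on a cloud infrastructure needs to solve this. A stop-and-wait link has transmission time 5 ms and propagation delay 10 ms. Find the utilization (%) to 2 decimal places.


Given: Ttrans = 5 ms, Tprop = 10 ms
RTT = 2 * Tprop = 2 * 10 = 20 ms
U = Ttrans / (Ttrans + RTT)
U = 5 / (5 + 20)
U = 5 / 25 = 0.2
U% = 20.00%

20.00


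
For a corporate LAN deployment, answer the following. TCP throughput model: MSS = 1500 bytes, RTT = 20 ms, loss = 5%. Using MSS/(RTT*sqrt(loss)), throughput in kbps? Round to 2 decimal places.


Given: MSS = 1500 bytes, RTT = 20 ms, loss = 5%
RTT in seconds = 20 / 1000 = 0.02
Loss rate = 5% = 0.05
sqrt(loss) = sqrt(0.05) = 0.223606797750
Throughput (bytes/s) = 1500 / (0.02 * 0.223606797750) = 335410.1966
Throughput (kbps) = 335410.1966 * 8 / 1000 = 2683.281573 -> 2683.28 kbps (2 dp)

2683.28


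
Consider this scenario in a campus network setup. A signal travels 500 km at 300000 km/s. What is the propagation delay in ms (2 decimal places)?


Given: distance = 500 km, speed = 300000 km/s
Delay = distance / speed = 500 / 300000 seconds
Delay in ms = 500 * 1000 / 300000
Delay = 1.6667 ms
Rounded to 2 dp = 1.67 ms

1.67


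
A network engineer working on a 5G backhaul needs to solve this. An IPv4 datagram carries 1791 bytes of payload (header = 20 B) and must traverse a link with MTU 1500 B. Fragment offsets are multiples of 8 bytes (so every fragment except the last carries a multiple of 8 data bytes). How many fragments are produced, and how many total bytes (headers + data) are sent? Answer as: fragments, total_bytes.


Max data per non-final fragment = floor((MTU - header)/8)*8 = floor((1500 - 20)/8)*8 = floor(1480/8)*8 = 1480 B
Final fragment needs no 8-byte alignment: it can carry up to MTU - header = 1480 B
Non-final fragments needed = ceil((payload - 1480) / 1480) = ceil(311/1480) = ceil(0.2101) = 1
Number of fragments = 1 + 1 = 2
Fragment sizes (data): 1 * 1480 B + 311 B (last, 311 <= 1480 OK)
Total bytes sent = payload + n_frags * header = 1791 + 2*20 = 1791 + 40 = 1831 B

2, 1831


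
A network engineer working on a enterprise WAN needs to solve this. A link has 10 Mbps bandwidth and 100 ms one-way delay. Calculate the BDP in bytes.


Given: bandwidth = 10 Mbps, delay = 100 ms
BDP in bits = 10 * 10^6 * 100 / 1000
BDP in bits = 1000000
BDP in bytes = 1000000 / 8 = 125000

125000


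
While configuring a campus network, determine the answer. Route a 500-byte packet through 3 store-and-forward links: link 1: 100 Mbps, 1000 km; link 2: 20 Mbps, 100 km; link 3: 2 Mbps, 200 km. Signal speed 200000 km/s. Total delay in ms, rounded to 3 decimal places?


Packet = 500 bytes = 4000 bits. Store-and-forward: sum (t_trans + t_prop) per link.
Link 1: t_trans = 4000/(100*10^6) s = 0.0400 ms; t_prop = 1000/200000 s = 5.0000 ms; subtotal = 5.0400 ms
Link 2: t_trans = 4000/(20*10^6) s = 0.2000 ms; t_prop = 100/200000 s = 0.5000 ms; subtotal = 0.7000 ms
Link 3: t_trans = 4000/(2*10^6) s = 2.0000 ms; t_prop = 200/200000 s = 1.0000 ms; subtotal = 3.0000 ms
End-to-end = 5.0400 + 0.7000 + 3.0000 = 8.7400 ms -> 8.740 ms (3 dp)

8.740


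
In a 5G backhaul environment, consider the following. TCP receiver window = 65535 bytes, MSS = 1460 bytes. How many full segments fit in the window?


Given: RWND = 65535 bytes, MSS = 1460 bytes
Full segments = floor(RWND / MSS)
Full segments = floor(65535 / 1460)
Full segments = floor(44.887) = 44

44


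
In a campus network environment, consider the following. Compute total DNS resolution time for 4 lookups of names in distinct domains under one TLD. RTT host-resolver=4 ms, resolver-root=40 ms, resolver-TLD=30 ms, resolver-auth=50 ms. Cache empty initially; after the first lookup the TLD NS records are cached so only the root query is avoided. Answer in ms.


Lookup 1 (cold cache): local + root + TLD + auth = 4 + 40 + 30 + 50 = 124 ms
Lookups 2..4 (TLD NS cached -> skip root; new domain -> still ask TLD and auth): local + TLD + auth = 4 + 30 + 50 = 84 ms each
Remaining 3 lookups: 3 * 84 = 252 ms
Total = 124 + 252 = 376 ms

376


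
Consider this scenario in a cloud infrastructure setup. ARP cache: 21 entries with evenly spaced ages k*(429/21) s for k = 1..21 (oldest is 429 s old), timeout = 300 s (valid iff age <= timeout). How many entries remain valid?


Ages are k * 429/21 s for k = 1..21 (spacing = 20.4286 s).
Entry k is valid iff k * 429/21 <= 300 iff k <= 21 * 300 / 429 = 14.6853
n_valid = floor(14.6853) = 14
(n_stale = 21 - 14 = 7)

14


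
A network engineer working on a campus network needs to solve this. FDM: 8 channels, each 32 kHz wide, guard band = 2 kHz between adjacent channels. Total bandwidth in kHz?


Given: 8 channels, 32 kHz each, guard = 2 kHz
Channel bandwidth = 8 * 32 = 256 kHz
Guard bands = 7 gaps * 2 kHz = 14 kHz
Total = 256 + 14 = 270 kHz

270


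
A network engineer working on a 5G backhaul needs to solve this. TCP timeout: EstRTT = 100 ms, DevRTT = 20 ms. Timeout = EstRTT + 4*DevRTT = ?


Given: EstRTT = 100 ms, DevRTT = 20 ms
Timeout = EstRTT + 4 * DevRTT
4 * DevRTT = 4 * 20 = 80
Timeout = 100 + 80 = 180 ms

180


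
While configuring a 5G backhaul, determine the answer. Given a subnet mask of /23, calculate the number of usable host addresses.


Given: subnet mask /23
Host bits = 32 - 23 = 9
Total addresses = 2^9 = 512
Usable hosts = 512 - 2 (network + broadcast) = 510

510


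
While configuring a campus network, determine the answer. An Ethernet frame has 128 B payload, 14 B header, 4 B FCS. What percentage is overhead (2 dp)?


Given: payload = 128 B, header = 14 B, trailer = 4 B
Overhead bytes = header + trailer = 14 + 4 = 18
Total frame = payload + overhead = 128 + 18 = 146
Overhead % = 18 / 146 * 100 = 12.3288% -> 12.33% (2 dp)

12.33


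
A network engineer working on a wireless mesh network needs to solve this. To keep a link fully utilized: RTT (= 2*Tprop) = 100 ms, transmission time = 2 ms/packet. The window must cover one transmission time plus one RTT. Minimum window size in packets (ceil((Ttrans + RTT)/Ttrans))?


Given: Ttrans = 2 ms, RTT = 100 ms (= 2 * Tprop, Tprop = 50 ms)
Time until first ACK returns = Ttrans + RTT = 2 + 100 = 102 ms
Need W * Ttrans >= Ttrans + RTT  ->  W >= (Ttrans + RTT) / Ttrans
(Ttrans + RTT) / Ttrans = 102 / 2 = 51
W_min = ceil(51) = 51

51


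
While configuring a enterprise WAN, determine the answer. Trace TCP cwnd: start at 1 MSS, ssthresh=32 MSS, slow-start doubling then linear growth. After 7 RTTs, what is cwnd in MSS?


RTT 0: cwnd = 1 MSS (initial)
RTT 1: cwnd = 2 MSS (slow start, doubled)
RTT 2: cwnd = 4 MSS (slow start, doubled)
RTT 3: cwnd = 8 MSS (slow start, doubled)
RTT 4: cwnd = 16 MSS (slow start, doubled)
RTT 5: cwnd = 32 MSS (slow start, doubled)
RTT 6: cwnd = 33 MSS (congestion avoidance, +1)
RTT 7: cwnd = 34 MSS (congestion avoidance, +1)

34


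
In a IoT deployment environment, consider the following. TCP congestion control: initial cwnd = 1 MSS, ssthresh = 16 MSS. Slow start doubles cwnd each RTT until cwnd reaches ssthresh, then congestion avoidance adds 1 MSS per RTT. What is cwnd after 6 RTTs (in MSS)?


RTT 0: cwnd = 1 MSS (initial)
RTT 1: cwnd = 2 MSS (slow start, doubled)
RTT 2: cwnd = 4 MSS (slow start, doubled)
RTT 3: cwnd = 8 MSS (slow start, doubled)
RTT 4: cwnd = 16 MSS (slow start, doubled)
RTT 5: cwnd = 17 MSS (congestion avoidance, +1)
RTT 6: cwnd = 18 MSS (congestion avoidance, +1)

18


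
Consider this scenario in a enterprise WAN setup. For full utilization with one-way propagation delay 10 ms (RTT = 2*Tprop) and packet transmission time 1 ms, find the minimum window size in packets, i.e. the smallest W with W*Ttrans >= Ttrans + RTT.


Given: Ttrans = 1 ms, RTT = 20 ms (= 2 * Tprop, Tprop = 10 ms)
Time until first ACK returns = Ttrans + RTT = 1 + 20 = 21 ms
Need W * Ttrans >= Ttrans + RTT  ->  W >= (Ttrans + RTT) / Ttrans
(Ttrans + RTT) / Ttrans = 21 / 1 = 21
W_min = ceil(21) = 21

21


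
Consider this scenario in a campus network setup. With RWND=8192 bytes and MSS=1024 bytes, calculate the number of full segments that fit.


Given: RWND = 8192 bytes, MSS = 1024 bytes
Full segments = floor(RWND / MSS)
Full segments = floor(8192 / 1024)
Full segments = floor(8.0) = 8

8


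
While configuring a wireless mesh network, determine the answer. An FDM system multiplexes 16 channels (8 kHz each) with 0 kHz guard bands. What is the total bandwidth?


Given: 16 channels, 8 kHz each, guard = 0 kHz
Channel bandwidth = 16 * 8 = 128 kHz
Guard bands = 15 gaps * 0 kHz = 0 kHz
Total = 128 + 0 = 128 kHz

128


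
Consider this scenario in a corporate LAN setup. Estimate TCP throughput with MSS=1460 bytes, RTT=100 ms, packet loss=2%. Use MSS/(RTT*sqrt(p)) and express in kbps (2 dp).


Given: MSS = 1460 bytes, RTT = 100 ms, loss = 2%
RTT in seconds = 100 / 1000 = 0.1
Loss rate = 2% = 0.02
sqrt(loss) = sqrt(0.02) = 0.141421356237
Throughput (bytes/s) = 1460 / (0.1 * 0.141421356237) = 103237.5901
Throughput (kbps) = 103237.5901 * 8 / 1000 = 825.900720 -> 825.90 kbps (2 dp)

825.90


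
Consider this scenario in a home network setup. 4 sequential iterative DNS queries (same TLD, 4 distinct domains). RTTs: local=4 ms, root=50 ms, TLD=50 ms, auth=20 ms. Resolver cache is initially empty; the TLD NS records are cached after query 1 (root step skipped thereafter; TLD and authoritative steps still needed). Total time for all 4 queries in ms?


Lookup 1 (cold cache): local + root + TLD + auth = 4 + 50 + 50 + 20 = 124 ms
Lookups 2..4 (TLD NS cached -> skip root; new domain -> still ask TLD and auth): local + TLD + auth = 4 + 50 + 20 = 74 ms each
Remaining 3 lookups: 3 * 74 = 222 ms
Total = 124 + 222 = 346 ms

346


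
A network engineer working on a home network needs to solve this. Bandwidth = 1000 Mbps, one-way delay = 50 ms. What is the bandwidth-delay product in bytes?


Given: bandwidth = 1000 Mbps, delay = 50 ms
BDP in bits = 1000 * 10^6 * 50 / 1000
BDP in bits = 50000000
BDP in bytes = 50000000 / 8 = 6250000

6250000


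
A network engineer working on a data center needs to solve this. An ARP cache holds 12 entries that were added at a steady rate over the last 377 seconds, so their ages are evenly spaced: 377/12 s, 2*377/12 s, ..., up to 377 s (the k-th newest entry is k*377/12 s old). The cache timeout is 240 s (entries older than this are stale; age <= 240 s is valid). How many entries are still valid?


Ages are k * 377/12 s for k = 1..12 (spacing = 31.4167 s).
Entry k is valid iff k * 377/12 <= 240 iff k <= 12 * 240 / 377 = 7.6393
n_valid = floor(7.6393) = 7
(n_stale = 12 - 7 = 5)

7


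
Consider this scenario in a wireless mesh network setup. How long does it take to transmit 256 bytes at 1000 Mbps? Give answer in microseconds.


Given: packet = 256 bytes, bandwidth = 1000 Mbps
Packet in bits = 256 * 8 = 2048 bits
Bandwidth = 1000 * 10^6 = 1000000000 bps
Time = 2048 / 1000000000 seconds
Time in us = 2048 * 10^6 / 1000000000 = 2.048

2.048


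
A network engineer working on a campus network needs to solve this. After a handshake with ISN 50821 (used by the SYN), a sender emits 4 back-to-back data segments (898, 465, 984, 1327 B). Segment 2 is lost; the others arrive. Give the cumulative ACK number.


SYN uses sequence number 50821; first data byte = ISN + 1 = 50822.
Segment 1: SEQ = 50822, len = 898 B, covers [50822, 51719]
Segment 2: SEQ = 51720, len = 465 B, covers [51720, 52184] [LOST]
Segment 3: SEQ = 52185, len = 984 B, covers [52185, 53168]
Segment 4: SEQ = 53169, len = 1327 B, covers [53169, 54495]
In-order data received: bytes [50822, 51719] (segments 1..1).
Segment 2 missing -> gap begins at byte 51720; later segments buffered out of order.
Cumulative ACK = next expected in-order byte = 50822 + 898 = 51720

51720


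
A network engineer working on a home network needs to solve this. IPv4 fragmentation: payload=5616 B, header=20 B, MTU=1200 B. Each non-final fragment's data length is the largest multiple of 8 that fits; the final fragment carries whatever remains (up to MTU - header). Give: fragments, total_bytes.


Max data per non-final fragment = floor((MTU - header)/8)*8 = floor((1200 - 20)/8)*8 = floor(1180/8)*8 = 1176 B
Final fragment needs no 8-byte alignment: it can carry up to MTU - header = 1180 B
Non-final fragments needed = ceil((payload - 1180) / 1176) = ceil(4436/1176) = ceil(3.7721) = 4
Number of fragments = 4 + 1 = 5
Fragment sizes (data): 4 * 1176 B + 912 B (last, 912 <= 1180 OK)
Total bytes sent = payload + n_frags * header = 5616 + 5*20 = 5616 + 100 = 5716 B

5, 5716


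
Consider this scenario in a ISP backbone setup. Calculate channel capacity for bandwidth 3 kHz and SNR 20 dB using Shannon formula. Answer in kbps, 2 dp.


Given: B = 3 kHz, SNR = 20 dB
SNR linear = 10^(20/10) = 100
1 + SNR = 101
log2(101) = 6.6582114828
C = 3 * 1000 * 6.6582114828 = 19974.6344 bps
C = 19.974634 kbps -> 19.97 kbps (2 dp)

19.97


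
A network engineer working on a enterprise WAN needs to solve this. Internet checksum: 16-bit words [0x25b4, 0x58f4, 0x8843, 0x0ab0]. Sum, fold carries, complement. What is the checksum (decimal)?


Given words: [0x25b4, 0x58f4, 0x8843, 0x0ab0]
Step 1: Sum all words
Raw sum = 9652 + 22772 + 34883 + 2736 = 70043
Step 2: Fold carry: (4507 + 1) = 4508
One's complement = ~4508 & 0xFFFF = 61027

61027


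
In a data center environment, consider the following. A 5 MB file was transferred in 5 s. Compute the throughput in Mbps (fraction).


Given: file = 5 MB, time = 5 s
File in Mb = 5 * 8 = 40 Mb
Throughput = 40 / 5 Mbps
Throughput = 8 Mbps

8


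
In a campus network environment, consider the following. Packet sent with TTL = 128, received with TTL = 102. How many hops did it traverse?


Given: initial TTL = 128, received TTL = 102
Hops = initial TTL - received TTL
Hops = 128 - 102 = 26

26


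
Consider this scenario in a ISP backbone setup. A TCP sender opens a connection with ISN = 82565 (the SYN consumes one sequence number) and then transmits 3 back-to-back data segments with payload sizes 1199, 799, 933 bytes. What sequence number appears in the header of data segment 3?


The SYN occupies sequence number ISN = 82565, so the first data byte is ISN + 1 = 82566.
SEQ of data segment i = (ISN + 1) + sum of payload sizes of segments 1..i-1.
Segment 1: SEQ = 82566, payload = 1199 bytes
Segment 2: SEQ = 83765, payload = 799 bytes
Segment 3: SEQ = 84564, payload = 933 bytes
SEQ of segment 3 = 82566 + 1199 + 799 = 84564

84564


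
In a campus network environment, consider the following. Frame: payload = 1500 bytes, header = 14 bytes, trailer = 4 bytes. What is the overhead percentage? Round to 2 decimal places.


Given: payload = 1500 B, header = 14 B, trailer = 4 B
Overhead bytes = header + trailer = 14 + 4 = 18
Total frame = payload + overhead = 1500 + 18 = 1518
Overhead % = 18 / 1518 * 100 = 1.1858% -> 1.19% (2 dp)

1.19


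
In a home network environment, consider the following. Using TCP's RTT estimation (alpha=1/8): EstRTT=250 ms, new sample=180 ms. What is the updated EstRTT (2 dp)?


Given: EstRTT = 250 ms, SampleRTT = 180 ms, alpha = 1/8
New EstRTT = (1 - alpha) * EstRTT + alpha * SampleRTT
(7/8) * 250 = 218.75
(1/8) * 180 = 22.5
New EstRTT = 218.75 + 22.5 = 241.25 ms -> 241.25 ms (2 dp)

241.25


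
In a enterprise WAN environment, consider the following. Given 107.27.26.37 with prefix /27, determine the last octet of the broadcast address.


Given: IP = 107.27.26.37, prefix = /27
Host bits = 32 - 27 = 5
Network last octet = 37 AND mask = 32
Host part size = 2^5 - 1 = 31
Broadcast last octet = 32 OR 31 = 63

63


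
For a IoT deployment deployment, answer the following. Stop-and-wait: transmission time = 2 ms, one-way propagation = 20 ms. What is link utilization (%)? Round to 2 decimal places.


Given: Ttrans = 2 ms, Tprop = 20 ms
RTT = 2 * Tprop = 2 * 20 = 40 ms
U = Ttrans / (Ttrans + RTT)
U = 2 / (2 + 40)
U = 2 / 42 = 0.047619
U% = 4.76%

4.76


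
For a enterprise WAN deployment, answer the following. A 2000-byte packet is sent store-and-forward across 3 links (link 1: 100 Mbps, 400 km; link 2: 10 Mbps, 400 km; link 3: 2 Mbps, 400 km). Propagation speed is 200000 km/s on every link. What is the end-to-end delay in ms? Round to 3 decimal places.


Packet = 2000 bytes = 16000 bits. Store-and-forward: sum (t_trans + t_prop) per link.
Link 1: t_trans = 16000/(100*10^6) s = 0.1600 ms; t_prop = 400/200000 s = 2.0000 ms; subtotal = 2.1600 ms
Link 2: t_trans = 16000/(10*10^6) s = 1.6000 ms; t_prop = 400/200000 s = 2.0000 ms; subtotal = 3.6000 ms
Link 3: t_trans = 16000/(2*10^6) s = 8.0000 ms; t_prop = 400/200000 s = 2.0000 ms; subtotal = 10.0000 ms
End-to-end = 2.1600 + 3.6000 + 10.0000 = 15.7600 ms -> 15.760 ms (3 dp)

15.760


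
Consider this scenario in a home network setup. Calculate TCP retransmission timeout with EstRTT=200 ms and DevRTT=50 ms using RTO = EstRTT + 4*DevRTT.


Given: EstRTT = 200 ms, DevRTT = 50 ms
Timeout = EstRTT + 4 * DevRTT
4 * DevRTT = 4 * 50 = 200
Timeout = 200 + 200 = 400 ms

400


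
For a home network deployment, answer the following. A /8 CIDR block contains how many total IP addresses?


Given: CIDR prefix /8
Host bits = 32 - 8 = 24
Total addresses = 2^24 = 16777216

16777216


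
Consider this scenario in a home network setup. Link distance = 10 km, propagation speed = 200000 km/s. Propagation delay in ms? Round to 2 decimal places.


Given: distance = 10 km, speed = 200000 km/s
Delay = distance / speed = 10 / 200000 seconds
Delay in ms = 10 * 1000 / 200000
Delay = 0.0500 ms
Rounded to 2 dp = 0.05 ms

0.05


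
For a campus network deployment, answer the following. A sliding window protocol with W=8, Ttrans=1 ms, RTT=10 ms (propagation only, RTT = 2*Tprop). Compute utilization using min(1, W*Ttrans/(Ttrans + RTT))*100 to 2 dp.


Given: W = 8, Ttrans = 1 ms, RTT = 10 ms (= 2 * Tprop, Tprop = 5 ms)
Cycle time = Ttrans + RTT = 1 + 10 = 11 ms (first packet sent until its ACK returns)
W * Ttrans = 8 * 1 = 8 ms of sending per cycle
W * Ttrans / (Ttrans + RTT) = 8 / 11 = 0.727273
U = min(1, 0.727273) = 0.727273
U% = 72.73%

72.73


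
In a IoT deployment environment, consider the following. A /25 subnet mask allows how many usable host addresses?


Given: subnet mask /25
Host bits = 32 - 25 = 7
Total addresses = 2^7 = 128
Usable hosts = 128 - 2 (network + broadcast) = 126

126


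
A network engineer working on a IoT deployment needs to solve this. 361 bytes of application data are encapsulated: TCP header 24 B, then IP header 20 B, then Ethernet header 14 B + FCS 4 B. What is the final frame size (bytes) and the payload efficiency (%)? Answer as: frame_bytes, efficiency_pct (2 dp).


TCP segment = 361 + 24 = 385 B
IP packet = 385 + 20 = 405 B
Ethernet frame = 405 + 14 + 4 = 423 B
Efficiency = app / frame = 361 / 423 = 0.853428 = 85.3428% -> 85.34% (2 dp)

423, 85.34


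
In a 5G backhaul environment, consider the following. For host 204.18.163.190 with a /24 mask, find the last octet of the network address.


Given: IP = 204.18.163.190, prefix = /24
Subnet mask = 255.255.255.0
Last octet of IP: 190
Last octet of mask: 0
Network last octet = 190 AND 0 = 0

0


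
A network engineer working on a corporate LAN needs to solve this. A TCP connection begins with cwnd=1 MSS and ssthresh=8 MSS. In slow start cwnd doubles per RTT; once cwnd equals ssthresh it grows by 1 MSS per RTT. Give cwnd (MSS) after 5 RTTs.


RTT 0: cwnd = 1 MSS (initial)
RTT 1: cwnd = 2 MSS (slow start, doubled)
RTT 2: cwnd = 4 MSS (slow start, doubled)
RTT 3: cwnd = 8 MSS (slow start, doubled)
RTT 4: cwnd = 9 MSS (congestion avoidance, +1)
RTT 5: cwnd = 10 MSS (congestion avoidance, +1)

10


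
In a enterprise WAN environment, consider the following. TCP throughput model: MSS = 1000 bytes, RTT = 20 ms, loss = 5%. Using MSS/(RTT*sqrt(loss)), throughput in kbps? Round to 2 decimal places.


Given: MSS = 1000 bytes, RTT = 20 ms, loss = 5%
RTT in seconds = 20 / 1000 = 0.02
Loss rate = 5% = 0.05
sqrt(loss) = sqrt(0.05) = 0.223606797750
Throughput (bytes/s) = 1000 / (0.02 * 0.223606797750) = 223606.7977
Throughput (kbps) = 223606.7977 * 8 / 1000 = 1788.854382 -> 1788.85 kbps (2 dp)

1788.85


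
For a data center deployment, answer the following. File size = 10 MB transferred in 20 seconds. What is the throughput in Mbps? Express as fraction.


Given: file = 10 MB, time = 20 s
File in Mb = 10 * 8 = 80 Mb
Throughput = 80 / 20 Mbps
Throughput = 4 Mbps

4


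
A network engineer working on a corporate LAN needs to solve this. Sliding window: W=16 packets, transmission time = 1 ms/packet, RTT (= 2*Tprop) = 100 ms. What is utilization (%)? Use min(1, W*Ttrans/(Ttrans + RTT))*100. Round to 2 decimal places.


Given: W = 16, Ttrans = 1 ms, RTT = 100 ms (= 2 * Tprop, Tprop = 50 ms)
Cycle time = Ttrans + RTT = 1 + 100 = 101 ms (first packet sent until its ACK returns)
W * Ttrans = 16 * 1 = 16 ms of sending per cycle
W * Ttrans / (Ttrans + RTT) = 16 / 101 = 0.158416
U = min(1, 0.158416) = 0.158416
U% = 15.84%

15.84


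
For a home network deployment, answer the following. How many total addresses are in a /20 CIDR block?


Given: CIDR prefix /20
Host bits = 32 - 20 = 12
Total addresses = 2^12 = 4096

4096


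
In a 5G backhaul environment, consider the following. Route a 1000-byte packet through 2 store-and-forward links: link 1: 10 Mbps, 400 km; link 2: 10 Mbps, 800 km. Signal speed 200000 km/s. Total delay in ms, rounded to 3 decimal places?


Packet = 1000 bytes = 8000 bits. Store-and-forward: sum (t_trans + t_prop) per link.
Link 1: t_trans = 8000/(10*10^6) s = 0.8000 ms; t_prop = 400/200000 s = 2.0000 ms; subtotal = 2.8000 ms
Link 2: t_trans = 8000/(10*10^6) s = 0.8000 ms; t_prop = 800/200000 s = 4.0000 ms; subtotal = 4.8000 ms
End-to-end = 2.8000 + 4.8000 = 7.6000 ms -> 7.600 ms (3 dp)

7.600


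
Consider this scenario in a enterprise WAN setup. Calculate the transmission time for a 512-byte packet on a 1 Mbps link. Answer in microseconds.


Given: packet = 512 bytes, bandwidth = 1 Mbps
Packet in bits = 512 * 8 = 4096 bits
Bandwidth = 1 * 10^6 = 1000000 bps
Time = 4096 / 1000000 seconds
Time in us = 4096 * 10^6 / 1000000 = 4096

4096


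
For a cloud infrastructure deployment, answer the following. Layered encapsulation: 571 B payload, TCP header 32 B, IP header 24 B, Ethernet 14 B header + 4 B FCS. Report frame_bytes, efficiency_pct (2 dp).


TCP segment = 571 + 32 = 603 B
IP packet = 603 + 24 = 627 B
Ethernet frame = 627 + 14 + 4 = 645 B
Efficiency = app / frame = 571 / 645 = 0.885271 = 88.5271% -> 88.53% (2 dp)

645, 88.53


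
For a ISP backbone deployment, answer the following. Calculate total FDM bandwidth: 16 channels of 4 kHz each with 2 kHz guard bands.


Given: 16 channels, 4 kHz each, guard = 2 kHz
Channel bandwidth = 16 * 4 = 64 kHz
Guard bands = 15 gaps * 2 kHz = 30 kHz
Total = 64 + 30 = 94 kHz

94


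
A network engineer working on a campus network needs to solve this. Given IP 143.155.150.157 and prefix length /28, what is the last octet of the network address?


Given: IP = 143.155.150.157, prefix = /28
Subnet mask = 255.255.255.240
Last octet of IP: 157
Last octet of mask: 240
Network last octet = 157 AND 240 = 144

144


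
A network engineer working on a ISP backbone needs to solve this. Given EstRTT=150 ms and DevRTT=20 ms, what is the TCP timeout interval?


Given: EstRTT = 150 ms, DevRTT = 20 ms
Timeout = EstRTT + 4 * DevRTT
4 * DevRTT = 4 * 20 = 80
Timeout = 150 + 80 = 230 ms

230


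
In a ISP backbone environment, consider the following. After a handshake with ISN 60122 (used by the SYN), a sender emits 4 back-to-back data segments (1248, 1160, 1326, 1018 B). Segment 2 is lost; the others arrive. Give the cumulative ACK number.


SYN uses sequence number 60122; first data byte = ISN + 1 = 60123.
Segment 1: SEQ = 60123, len = 1248 B, covers [60123, 61370]
Segment 2: SEQ = 61371, len = 1160 B, covers [61371, 62530] [LOST]
Segment 3: SEQ = 62531, len = 1326 B, covers [62531, 63856]
Segment 4: SEQ = 63857, len = 1018 B, covers [63857, 64874]
In-order data received: bytes [60123, 61370] (segments 1..1).
Segment 2 missing -> gap begins at byte 61371; later segments buffered out of order.
Cumulative ACK = next expected in-order byte = 60123 + 1248 = 61371

61371


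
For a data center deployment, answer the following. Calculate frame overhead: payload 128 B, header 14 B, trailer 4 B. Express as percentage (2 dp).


Given: payload = 128 B, header = 14 B, trailer = 4 B
Overhead bytes = header + trailer = 14 + 4 = 18
Total frame = payload + overhead = 128 + 18 = 146
Overhead % = 18 / 146 * 100 = 12.3288% -> 12.33% (2 dp)

12.33


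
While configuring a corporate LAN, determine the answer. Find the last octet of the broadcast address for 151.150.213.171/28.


Given: IP = 151.150.213.171, prefix = /28
Host bits = 32 - 28 = 4
Network last octet = 171 AND mask = 160
Host part size = 2^4 - 1 = 15
Broadcast last octet = 160 OR 15 = 175

175


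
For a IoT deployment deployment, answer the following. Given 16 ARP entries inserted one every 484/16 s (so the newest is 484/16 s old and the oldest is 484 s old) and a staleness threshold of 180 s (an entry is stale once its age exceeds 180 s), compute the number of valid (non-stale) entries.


Ages are k * 484/16 s for k = 1..16 (spacing = 30.2500 s).
Entry k is valid iff k * 484/16 <= 180 iff k <= 16 * 180 / 484 = 5.9504
n_valid = floor(5.9504) = 5
(n_stale = 16 - 5 = 11)

5


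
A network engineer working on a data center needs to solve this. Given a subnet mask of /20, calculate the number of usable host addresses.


Given: subnet mask /20
Host bits = 32 - 20 = 12
Total addresses = 2^12 = 4096
Usable hosts = 4096 - 2 (network + broadcast) = 4094

4094


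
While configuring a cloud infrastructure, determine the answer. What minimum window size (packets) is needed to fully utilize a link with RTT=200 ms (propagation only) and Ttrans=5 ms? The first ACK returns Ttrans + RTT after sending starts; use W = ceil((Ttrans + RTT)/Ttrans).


Given: Ttrans = 5 ms, RTT = 200 ms (= 2 * Tprop, Tprop = 100 ms)
Time until first ACK returns = Ttrans + RTT = 5 + 200 = 205 ms
Need W * Ttrans >= Ttrans + RTT  ->  W >= (Ttrans + RTT) / Ttrans
(Ttrans + RTT) / Ttrans = 205 / 5 = 41
W_min = ceil(41) = 41

41


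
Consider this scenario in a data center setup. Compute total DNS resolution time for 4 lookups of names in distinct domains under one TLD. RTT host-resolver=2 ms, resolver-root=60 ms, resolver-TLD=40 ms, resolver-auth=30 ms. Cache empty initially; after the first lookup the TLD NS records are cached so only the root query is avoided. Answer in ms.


Lookup 1 (cold cache): local + root + TLD + auth = 2 + 60 + 40 + 30 = 132 ms
Lookups 2..4 (TLD NS cached -> skip root; new domain -> still ask TLD and auth): local + TLD + auth = 2 + 40 + 30 = 72 ms each
Remaining 3 lookups: 3 * 72 = 216 ms
Total = 132 + 216 = 348 ms

348
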